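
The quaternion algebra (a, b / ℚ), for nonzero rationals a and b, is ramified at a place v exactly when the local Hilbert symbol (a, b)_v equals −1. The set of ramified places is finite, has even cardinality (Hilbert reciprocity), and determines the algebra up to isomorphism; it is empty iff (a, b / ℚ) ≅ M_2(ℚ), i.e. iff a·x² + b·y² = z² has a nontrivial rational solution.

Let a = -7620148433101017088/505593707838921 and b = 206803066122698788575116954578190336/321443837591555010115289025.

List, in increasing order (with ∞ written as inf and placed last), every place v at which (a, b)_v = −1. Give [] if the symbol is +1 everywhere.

(a, b) ≡ (-253, 41) mod (ℚ^×)²; places V = {2, 3, 5, 11, 13, 19, 23, 29, 31, 41, 47, 59, ∞}.
(a,b)_2: α=12, β=30; u≡3, v≡1 (mod 8); ε(u)ε(v)=1·0, αω(v)=12·0, βω(u)=30·1; sum ≡ 0  ⇒  +1.
(a,b)_∞: sgn(-253)=−, sgn(41)=+, so +1.
(a,b)_5: α=0, u≡2; β=-2, v≡1 (mod 5); (2|5)=-1, (1|5)=+1; sign (−1)^0·-1^-2·+1^0 = +1.
(a,b)_29: α=-2, u≡17; β=-4, v≡19 (mod 29); (17|29)=-1, (19|29)=-1; sign (−1)^0·-1^-4·-1^-2 = +1.
(a,b)_13: α=-2, u≡7; β=-4, v≡6 (mod 13); (7|13)=-1, (6|13)=-1; sign (−1)^0·-1^-4·-1^-2 = +1.
(a,b)_19: α=2, u≡2; β=4, v≡18 (mod 19); (2|19)=-1, (18|19)=-1; sign (−1)^0·-1^4·-1^2 = +1.
(a,b)_59: α=4, u≡24; β=6, v≡45 (mod 59); (24|59)=-1, (45|59)=+1; sign (−1)^0·-1^6·+1^4 = +1.
(a,b)_3: α=-6, u≡2; β=-10, v≡2 (mod 3); (2|3)=-1, (2|3)=-1; sign (−1)^0·-1^-10·-1^-6 = +1.
(a,b)_47: α=-4, u≡41; β=-6, v≡45 (mod 47); (41|47)=-1, (45|47)=-1; sign (−1)^0·-1^-6·-1^-4 = +1.
(a,b)_31: α=0, u≡11; β=2, v≡8 (mod 31); (11|31)=-1, (8|31)=+1; sign (−1)^0·-1^2·+1^0 = +1.
(a,b)_41: α=2, u≡11; β=3, v≡10 (mod 41); (11|41)=-1, (10|41)=+1; sign (−1)^0·-1^3·+1^2 = -1.
(a,b)_11: α=1, u≡2; β=0, v≡7 (mod 11); (2|11)=-1, (7|11)=-1; sign (−1)^0·-1^0·-1^1 = -1.
(a,b)_23: α=1, u≡3; β=2, v≡8 (mod 23); (3|23)=+1, (8|23)=+1; sign (−1)^0·+1^2·+1^1 = +1.
(-253, 41 / ℚ) ramifies at {11, 41}: a division algebra.

[11, 41]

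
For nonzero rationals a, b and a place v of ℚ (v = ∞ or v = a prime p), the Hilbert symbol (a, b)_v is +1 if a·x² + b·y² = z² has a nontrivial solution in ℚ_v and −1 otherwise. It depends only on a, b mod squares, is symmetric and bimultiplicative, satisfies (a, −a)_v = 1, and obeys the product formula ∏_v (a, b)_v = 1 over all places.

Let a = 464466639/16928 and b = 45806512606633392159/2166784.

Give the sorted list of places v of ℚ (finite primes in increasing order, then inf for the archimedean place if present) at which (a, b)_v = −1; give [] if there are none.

(a, b) ≡ (78, 39) mod (ℚ^×)²; places V = {2, 3, 7, 13, 17, 23, 29, ∞}.
(a,b)_2: α=-5, β=-12; u≡7, v≡7 (mod 8); ε(u)ε(v)=1·1, αω(v)=-5·0, βω(u)=-12·0; sum ≡ 1  ⇒  -1.
(a,b)_29: α=2, u≡25; β=4, v≡10 (mod 29); (25|29)=+1, (10|29)=-1; sign (−1)^0·+1^4·-1^2 = +1.
(a,b)_13: α=1, u≡2; β=3, v≡4 (mod 13); (2|13)=-1, (4|13)=+1; sign (−1)^0·-1^3·+1^1 = -1.
(a,b)_23: α=-2, u≡12; β=-2, v≡8 (mod 23); (12|23)=+1, (8|23)=+1; sign (−1)^0·+1^-2·+1^-2 = +1.
(a,b)_7: α=2, u≡4; β=6, v≡4 (mod 7); (4|7)=+1, (4|7)=+1; sign (−1)^0·+1^6·+1^2 = +1.
(a,b)_∞: sgn(78)=+, sgn(39)=+, so +1.
(a,b)_17: α=2, u≡3; β=4, v≡12 (mod 17); (3|17)=-1, (12|17)=-1; sign (−1)^0·-1^4·-1^2 = +1.
(a,b)_3: α=1, u≡2; β=1, v≡1 (mod 3); (2|3)=-1, (1|3)=+1; sign (−1)^1·-1^1·+1^1 = +1.
(78, 39 / ℚ) ramifies at {2, 13}: a division algebra.

[2, 13]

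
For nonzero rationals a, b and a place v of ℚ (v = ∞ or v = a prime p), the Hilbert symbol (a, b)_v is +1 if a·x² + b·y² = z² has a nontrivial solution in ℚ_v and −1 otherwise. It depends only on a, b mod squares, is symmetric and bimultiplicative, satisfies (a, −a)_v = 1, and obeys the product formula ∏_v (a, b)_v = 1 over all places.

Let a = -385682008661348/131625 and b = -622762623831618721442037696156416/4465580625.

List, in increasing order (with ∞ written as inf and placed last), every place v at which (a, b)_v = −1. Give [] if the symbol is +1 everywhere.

Mod squares: a ≡ -2716234105, b ≡ -299. Check v ∈ {∞, 2, 3, 5, 7, 11, 13, 23, 29, 31, 43, 47}.
v=23: a=23^1·(≡17), b=23^3·(≡17) mod 23; (17|23)=-1, (17|23)=-1; (−1)^{1·3·11}·(-1)^3·(-1)^1 = -1.
v=47: a=47^1·(≡38), b=47^2·(≡45) mod 47; (38|47)=-1, (45|47)=-1; (−1)^{1·2·23}·(-1)^2·(-1)^1 = -1.
v=11: a=11^0·(≡3), b=11^-2·(≡4) mod 11; (3|11)=+1, (4|11)=+1; (−1)^{0·-2·5}·(+1)^-2·(+1)^0 = +1.
v=29: a=29^1·(≡12), b=29^4·(≡16) mod 29; (12|29)=-1, (16|29)=+1; (−1)^{1·4·14}·(-1)^4·(+1)^1 = +1.
v=2: v_2(a)=2, v_2(b)=8; units ≡ 7, 5 (mod 8); ε·ε+αω+βω = 1·0+2·1+8·0 ≡ 0  ⇒  (a,b)_2 = +1.
v=5: a=5^-3·(≡4), b=5^-4·(≡1) mod 5; (4|5)=+1, (1|5)=+1; (−1)^{-3·-4·2}·(+1)^-4·(+1)^-3 = +1.
v=31: a=31^3·(≡13), b=31^4·(≡11) mod 31; (13|31)=-1, (11|31)=-1; (−1)^{3·4·15}·(-1)^4·(-1)^3 = -1.
v=43: a=43^1·(≡34), b=43^2·(≡20) mod 43; (34|43)=-1, (20|43)=-1; (−1)^{1·2·21}·(-1)^2·(-1)^1 = -1.
v=7: a=7^4·(≡3), b=7^8·(≡4) mod 7; (3|7)=-1, (4|7)=+1; (−1)^{4·8·3}·(-1)^8·(+1)^4 = +1.
v=∞: -2716234105 < 0 and -299 < 0  ⇒  (a,b)_∞ = -1.
v=13: a=13^-1·(≡11), b=13^1·(≡9) mod 13; (11|13)=-1, (9|13)=+1; (−1)^{-1·1·6}·(-1)^1·(+1)^-1 = -1.
v=3: a=3^-4·(≡2), b=3^-10·(≡1) mod 3; (2|3)=-1, (1|3)=+1; (−1)^{-4·-10·1}·(-1)^-10·(+1)^-4 = +1.
(-2716234105, -299 / ℚ) ramifies at {13, 23, 31, 43, 47, ∞}: a division algebra.

[13, 23, 31, 43, 47, inf]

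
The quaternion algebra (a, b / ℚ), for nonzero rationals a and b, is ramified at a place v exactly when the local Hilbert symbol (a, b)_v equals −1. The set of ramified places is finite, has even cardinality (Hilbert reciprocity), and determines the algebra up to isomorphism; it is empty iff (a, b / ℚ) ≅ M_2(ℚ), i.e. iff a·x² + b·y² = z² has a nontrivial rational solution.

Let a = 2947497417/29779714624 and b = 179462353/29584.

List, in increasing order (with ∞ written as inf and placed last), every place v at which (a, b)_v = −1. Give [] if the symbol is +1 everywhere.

[19, 23]

(a, b) ≡ (57, 12673) mod (ℚ^×)²; places V = {2, 3, 7, 11, 17, 19, 23, 29, 37, 43, 47, 53, ∞}.
(a,b)_37: α=-2, u≡31; β=0, v≡35 (mod 37); (31|37)=-1, (35|37)=-1; sign (−1)^0·-1^0·-1^-2 = +1.
(a,b)_23: α=0, u≡14; β=1, v≡5 (mod 23); (14|23)=-1, (5|23)=-1; sign (−1)^0·-1^1·-1^0 = -1.
(a,b)_53: α=-2, u≡10; β=0, v≡6 (mod 53); (10|53)=+1, (6|53)=+1; sign (−1)^0·+1^0·+1^-2 = +1.
(a,b)_17: α=2, u≡7; β=2, v≡13 (mod 17); (7|17)=-1, (13|17)=+1; sign (−1)^0·-1^2·+1^2 = +1.
(a,b)_7: α=0, u≡2; β=2, v≡3 (mod 7); (2|7)=+1, (3|7)=-1; sign (−1)^0·+1^2·-1^0 = +1.
(a,b)_29: α=0, u≡23; β=1, v≡19 (mod 29); (23|29)=+1, (19|29)=-1; sign (−1)^0·+1^1·-1^0 = +1.
(a,b)_11: α=-2, u≡10; β=0, v≡3 (mod 11); (10|11)=-1, (3|11)=+1; sign (−1)^0·-1^0·+1^-2 = +1.
(a,b)_∞: sgn(57)=+, sgn(12673)=+, so +1.
(a,b)_47: α=2, u≡35; β=0, v≡20 (mod 47); (35|47)=-1, (20|47)=-1; sign (−1)^0·-1^0·-1^2 = +1.
(a,b)_19: α=1, u≡3; β=1, v≡12 (mod 19); (3|19)=-1, (12|19)=-1; sign (−1)^1·-1^1·-1^1 = -1.
(a,b)_3: α=5, u≡1; β=0, v≡1 (mod 3); (1|3)=+1, (1|3)=+1; sign (−1)^0·+1^0·+1^5 = +1.
(a,b)_2: α=-6, β=-4; u≡1, v≡1 (mod 8); ε(u)ε(v)=0·0, αω(v)=-6·0, βω(u)=-4·0; sum ≡ 0  ⇒  +1.
(a,b)_43: α=0, u≡21; β=-2, v≡11 (mod 43); (21|43)=+1, (11|43)=+1; sign (−1)^0·+1^-2·+1^0 = +1.
(57, 12673 / ℚ) ramifies at {19, 23}: a division algebra.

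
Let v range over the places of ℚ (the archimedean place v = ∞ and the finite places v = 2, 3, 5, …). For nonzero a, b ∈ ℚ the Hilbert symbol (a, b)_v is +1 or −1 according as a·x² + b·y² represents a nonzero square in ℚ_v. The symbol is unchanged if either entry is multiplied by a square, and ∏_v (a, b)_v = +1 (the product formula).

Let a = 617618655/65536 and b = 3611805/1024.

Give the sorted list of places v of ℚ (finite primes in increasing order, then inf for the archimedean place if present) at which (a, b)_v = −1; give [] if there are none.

[3, 29]

(a, b) ≡ (190095, 10005) mod (ℚ^×)²; places V = {2, 3, 5, 19, 23, 29, ∞}.
(a,b)_19: α=3, u≡16; β=2, v≡4 (mod 19); (16|19)=+1, (4|19)=+1; sign (−1)^0·+1^2·+1^3 = +1.
(a,b)_∞: sgn(190095)=+, sgn(10005)=+, so +1.
(a,b)_29: α=1, u≡7; β=1, v≡15 (mod 29); (7|29)=+1, (15|29)=-1; sign (−1)^0·+1^1·-1^1 = -1.
(a,b)_23: α=1, u≡13; β=1, v≡5 (mod 23); (13|23)=+1, (5|23)=-1; sign (−1)^1·+1^1·-1^1 = +1.
(a,b)_3: α=3, u≡2; β=1, v≡2 (mod 3); (2|3)=-1, (2|3)=-1; sign (−1)^1·-1^1·-1^3 = -1.
(a,b)_2: α=-16, β=-10; u≡7, v≡5 (mod 8); ε(u)ε(v)=1·0, αω(v)=-16·1, βω(u)=-10·0; sum ≡ 0  ⇒  +1.
(a,b)_5: α=1, u≡1; β=1, v≡4 (mod 5); (1|5)=+1, (4|5)=+1; sign (−1)^0·+1^1·+1^1 = +1.
Ram(190095, 10005) = {3, 29}; no ℚ_3-point on the conic.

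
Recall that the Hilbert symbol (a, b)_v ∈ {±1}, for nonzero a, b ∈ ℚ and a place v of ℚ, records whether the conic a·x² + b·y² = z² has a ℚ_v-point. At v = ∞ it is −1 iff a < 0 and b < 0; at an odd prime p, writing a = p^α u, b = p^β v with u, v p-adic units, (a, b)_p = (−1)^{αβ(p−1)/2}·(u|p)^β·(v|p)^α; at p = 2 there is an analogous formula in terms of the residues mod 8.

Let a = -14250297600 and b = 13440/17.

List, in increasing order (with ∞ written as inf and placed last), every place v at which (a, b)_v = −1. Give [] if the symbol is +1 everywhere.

[3, 7, 11, 17]

Mod squares: a ≡ -561, b ≡ 3570. Check v ∈ {∞, 2, 3, 5, 7, 11, 17}.
v=2: v_2(a)=8, v_2(b)=7; units ≡ 7, 1 (mod 8); ε·ε+αω+βω = 1·0+8·0+7·0 ≡ 0  ⇒  (a,b)_2 = +1.
v=5: a=5^2·(≡1), b=5^1·(≡4) mod 5; (1|5)=+1, (4|5)=+1; (−1)^{2·1·2}·(+1)^1·(+1)^2 = +1.
v=3: a=3^5·(≡2), b=3^1·(≡2) mod 3; (2|3)=-1, (2|3)=-1; (−1)^{5·1·1}·(-1)^1·(-1)^5 = -1.
v=7: a=7^2·(≡6), b=7^1·(≡3) mod 7; (6|7)=-1, (3|7)=-1; (−1)^{2·1·3}·(-1)^1·(-1)^2 = -1.
v=∞: -561 < 0 and 3570 > 0  ⇒  (a,b)_∞ = +1.
v=17: a=17^1·(≡13), b=17^-1·(≡10) mod 17; (13|17)=+1, (10|17)=-1; (−1)^{1·-1·8}·(+1)^-1·(-1)^1 = -1.
v=11: a=11^1·(≡5), b=11^0·(≡7) mod 11; (5|11)=+1, (7|11)=-1; (−1)^{1·0·5}·(+1)^0·(-1)^1 = -1.
|Ram(-561, 3570)| = 4, even; anisotropic at {3, 7, 11, 17}.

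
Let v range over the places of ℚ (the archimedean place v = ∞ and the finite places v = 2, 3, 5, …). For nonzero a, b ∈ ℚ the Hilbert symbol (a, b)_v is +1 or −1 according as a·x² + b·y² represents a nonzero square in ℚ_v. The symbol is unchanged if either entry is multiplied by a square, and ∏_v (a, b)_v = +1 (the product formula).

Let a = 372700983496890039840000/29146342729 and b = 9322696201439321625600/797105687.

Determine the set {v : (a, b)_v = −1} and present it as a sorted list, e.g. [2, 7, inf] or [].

Mod squares: a ≡ 24496541, b ≡ 521203. Check v ∈ {∞, 2, 3, 5, 7, 13, 17, 23, 29, 31, 43, 47}.
v=47: a=47^3·(≡5), b=47^2·(≡22) mod 47; (5|47)=-1, (22|47)=-1; (−1)^{3·2·23}·(-1)^2·(-1)^3 = -1.
v=43: a=43^1·(≡36), b=43^1·(≡21) mod 43; (36|43)=+1, (21|43)=+1; (−1)^{1·1·21}·(+1)^1·(+1)^1 = -1.
v=2: v_2(a)=8, v_2(b)=10; units ≡ 5, 3 (mod 8); ε·ε+αω+βω = 0·1+8·1+10·1 ≡ 0  ⇒  (a,b)_2 = +1.
v=3: a=3^16·(≡2), b=3^16·(≡1) mod 3; (2|3)=-1, (1|3)=+1; (−1)^{16·16·1}·(-1)^16·(+1)^16 = +1.
v=∞: 24496541 > 0 and 521203 > 0  ⇒  (a,b)_∞ = +1.
v=29: a=29^-6·(≡25), b=29^-4·(≡27) mod 29; (25|29)=+1, (27|29)=-1; (−1)^{-6·-4·14}·(+1)^-4·(-1)^-6 = +1.
v=17: a=17^1·(≡15), b=17^1·(≡16) mod 17; (15|17)=+1, (16|17)=+1; (−1)^{1·1·8}·(+1)^1·(+1)^1 = +1.
v=7: a=7^-2·(≡5), b=7^-2·(≡2) mod 7; (5|7)=-1, (2|7)=+1; (−1)^{-2·-2·3}·(-1)^-2·(+1)^-2 = +1.
v=31: a=31^1·(≡29), b=31^1·(≡23) mod 31; (29|31)=-1, (23|31)=-1; (−1)^{1·1·15}·(-1)^1·(-1)^1 = -1.
v=23: a=23^1·(≡3), b=23^-1·(≡3) mod 23; (3|23)=+1, (3|23)=+1; (−1)^{1·-1·11}·(+1)^-1·(+1)^1 = -1.
v=13: a=13^0·(≡10), b=13^2·(≡8) mod 13; (10|13)=+1, (8|13)=-1; (−1)^{0·2·6}·(+1)^2·(-1)^0 = +1.
v=5: a=5^4·(≡1), b=5^2·(≡2) mod 5; (1|5)=+1, (2|5)=-1; (−1)^{4·2·2}·(+1)^2·(-1)^4 = +1.
(24496541, 521203 / ℚ) ramifies at {23, 31, 43, 47}: a division algebra.

[23, 31, 43, 47]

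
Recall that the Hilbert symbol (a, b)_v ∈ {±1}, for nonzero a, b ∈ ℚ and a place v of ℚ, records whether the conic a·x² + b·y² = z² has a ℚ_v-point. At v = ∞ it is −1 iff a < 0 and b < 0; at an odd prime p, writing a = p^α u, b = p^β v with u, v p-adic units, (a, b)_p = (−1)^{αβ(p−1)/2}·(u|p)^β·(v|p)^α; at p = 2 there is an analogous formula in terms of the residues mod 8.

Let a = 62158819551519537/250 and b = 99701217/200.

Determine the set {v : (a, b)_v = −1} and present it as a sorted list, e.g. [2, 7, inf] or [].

Mod squares: a ≡ 915530, b ≡ 183106. Check v ∈ {∞, 2, 3, 5, 7, 11, 29, 41}.
v=11: a=11^3·(≡1), b=11^3·(≡4) mod 11; (1|11)=+1, (4|11)=+1; (−1)^{3·3·5}·(+1)^3·(+1)^3 = -1.
v=7: a=7^3·(≡2), b=7^1·(≡3) mod 7; (2|7)=+1, (3|7)=-1; (−1)^{3·1·3}·(+1)^1·(-1)^3 = +1.
v=41: a=41^3·(≡38), b=41^1·(≡11) mod 41; (38|41)=-1, (11|41)=-1; (−1)^{3·1·20}·(-1)^1·(-1)^3 = +1.
v=29: a=29^3·(≡2), b=29^1·(≡2) mod 29; (2|29)=-1, (2|29)=-1; (−1)^{3·1·14}·(-1)^1·(-1)^3 = +1.
v=∞: 915530 > 0 and 183106 > 0  ⇒  (a,b)_∞ = +1.
v=2: v_2(a)=-1, v_2(b)=-3; units ≡ 5, 1 (mod 8); ε·ε+αω+βω = 0·0+-1·0+-3·1 ≡ 1  ⇒  (a,b)_2 = -1.
v=5: a=5^-3·(≡1), b=5^-2·(≡4) mod 5; (1|5)=+1, (4|5)=+1; (−1)^{-3·-2·2}·(+1)^-2·(+1)^-3 = +1.
v=3: a=3^4·(≡2), b=3^2·(≡1) mod 3; (2|3)=-1, (1|3)=+1; (−1)^{4·2·1}·(-1)^2·(+1)^4 = +1.
(915530, 183106 / ℚ) ramifies at {2, 11}: a division algebra.

[2, 11]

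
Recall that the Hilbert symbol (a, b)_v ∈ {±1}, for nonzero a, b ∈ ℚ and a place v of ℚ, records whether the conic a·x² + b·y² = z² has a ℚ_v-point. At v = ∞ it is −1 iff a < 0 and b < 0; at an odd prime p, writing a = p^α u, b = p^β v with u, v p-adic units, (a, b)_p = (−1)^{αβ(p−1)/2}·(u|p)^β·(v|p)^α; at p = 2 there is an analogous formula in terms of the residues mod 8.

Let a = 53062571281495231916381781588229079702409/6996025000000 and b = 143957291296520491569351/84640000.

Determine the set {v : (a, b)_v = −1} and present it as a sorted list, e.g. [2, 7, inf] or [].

(a, b) ≡ (21489, 385671) mod (ℚ^×)²; places V = {2, 3, 5, 11, 13, 19, 23, 29, 31, ∞}.
(a,b)_29: α=5, u≡9; β=3, v≡15 (mod 29); (9|29)=+1, (15|29)=-1; sign (−1)^0·+1^3·-1^5 = -1.
(a,b)_3: α=25, u≡2; β=17, v≡1 (mod 3); (2|3)=-1, (1|3)=+1; sign (−1)^1·-1^17·+1^25 = +1.
(a,b)_13: α=9, u≡7; β=5, v≡12 (mod 13); (7|13)=-1, (12|13)=+1; sign (−1)^0·-1^5·+1^9 = -1.
(a,b)_11: α=2, u≡8; β=1, v≡1 (mod 11); (8|11)=-1, (1|11)=+1; sign (−1)^0·-1^1·+1^2 = -1.
(a,b)_19: α=5, u≡14; β=2, v≡6 (mod 19); (14|19)=-1, (6|19)=+1; sign (−1)^0·-1^2·+1^5 = +1.
(a,b)_23: α=-4, u≡7; β=-2, v≡10 (mod 23); (7|23)=-1, (10|23)=-1; sign (−1)^0·-1^-2·-1^-4 = +1.
(a,b)_31: α=2, u≡27; β=1, v≡10 (mod 31); (27|31)=-1, (10|31)=+1; sign (−1)^0·-1^1·+1^2 = -1.
(a,b)_2: α=-6, β=-8; u≡1, v≡7 (mod 8); ε(u)ε(v)=0·1, αω(v)=-6·0, βω(u)=-8·0; sum ≡ 0  ⇒  +1.
(a,b)_∞: sgn(21489)=+, sgn(385671)=+, so +1.
(a,b)_5: α=-8, u≡1; β=-4, v≡4 (mod 5); (1|5)=+1, (4|5)=+1; sign (−1)^0·+1^-4·+1^-8 = +1.
Ram(21489, 385671) = {11, 13, 29, 31}; no ℚ_11-point on the conic.

[11, 13, 29, 31]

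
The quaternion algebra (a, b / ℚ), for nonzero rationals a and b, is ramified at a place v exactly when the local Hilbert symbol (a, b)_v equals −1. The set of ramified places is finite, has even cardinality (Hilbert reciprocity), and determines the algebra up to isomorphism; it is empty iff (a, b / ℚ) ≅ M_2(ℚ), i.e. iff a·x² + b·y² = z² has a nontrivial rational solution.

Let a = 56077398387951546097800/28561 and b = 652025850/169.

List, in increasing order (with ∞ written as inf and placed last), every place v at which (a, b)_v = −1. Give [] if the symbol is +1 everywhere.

[2, 3, 19, 29]

Mod squares: a ≡ 67298, b ≡ 532266. Check v ∈ {∞, 2, 3, 5, 7, 11, 13, 19, 23, 29}.
v=29: a=29^2·(≡19), b=29^1·(≡10) mod 29; (19|29)=-1, (10|29)=-1; (−1)^{2·1·14}·(-1)^1·(-1)^2 = -1.
v=3: a=3^2·(≡2), b=3^1·(≡2) mod 3; (2|3)=-1, (2|3)=-1; (−1)^{2·1·1}·(-1)^1·(-1)^2 = -1.
v=23: a=23^3·(≡10), b=23^1·(≡3) mod 23; (10|23)=-1, (3|23)=+1; (−1)^{3·1·11}·(-1)^1·(+1)^3 = +1.
v=11: a=11^1·(≡6), b=11^0·(≡9) mod 11; (6|11)=-1, (9|11)=+1; (−1)^{1·0·5}·(-1)^0·(+1)^1 = +1.
v=2: v_2(a)=3, v_2(b)=1; units ≡ 1, 5 (mod 8); ε·ε+αω+βω = 0·0+3·1+1·0 ≡ 1  ⇒  (a,b)_2 = -1.
v=19: a=19^3·(≡8), b=19^1·(≡2) mod 19; (8|19)=-1, (2|19)=-1; (−1)^{3·1·9}·(-1)^1·(-1)^3 = -1.
v=13: a=13^-4·(≡9), b=13^-2·(≡8) mod 13; (9|13)=+1, (8|13)=-1; (−1)^{-4·-2·6}·(+1)^-2·(-1)^-4 = +1.
v=∞: 67298 > 0 and 532266 > 0  ⇒  (a,b)_∞ = +1.
v=7: a=7^9·(≡3), b=7^3·(≡2) mod 7; (3|7)=-1, (2|7)=+1; (−1)^{9·3·3}·(-1)^3·(+1)^9 = +1.
v=5: a=5^2·(≡2), b=5^2·(≡1) mod 5; (2|5)=-1, (1|5)=+1; (−1)^{2·2·2}·(-1)^2·(+1)^2 = +1.
Ram(67298, 532266) = {2, 3, 19, 29}; no ℚ_2-point on the conic.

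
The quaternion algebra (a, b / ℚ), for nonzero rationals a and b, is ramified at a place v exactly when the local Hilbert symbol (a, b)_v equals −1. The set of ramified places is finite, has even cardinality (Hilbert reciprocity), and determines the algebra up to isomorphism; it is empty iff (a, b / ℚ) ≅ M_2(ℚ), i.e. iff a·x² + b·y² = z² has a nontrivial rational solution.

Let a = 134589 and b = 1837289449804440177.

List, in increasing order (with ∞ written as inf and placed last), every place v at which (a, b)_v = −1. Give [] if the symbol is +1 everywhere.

(a, b) ≡ (134589, 11269793) mod (ℚ^×)²; places V = {2, 3, 7, 13, 17, 19, 23, 29, 37, 41, ∞}.
(a,b)_23: α=0, u≡16; β=1, v≡19 (mod 23); (16|23)=+1, (19|23)=-1; sign (−1)^0·+1^1·-1^0 = +1.
(a,b)_17: α=1, u≡12; β=3, v≡5 (mod 17); (12|17)=-1, (5|17)=-1; sign (−1)^0·-1^3·-1^1 = +1.
(a,b)_29: α=1, u≡1; β=2, v≡28 (mod 29); (1|29)=+1, (28|29)=+1; sign (−1)^0·+1^2·+1^1 = +1.
(a,b)_7: α=1, u≡5; β=2, v≡3 (mod 7); (5|7)=-1, (3|7)=-1; sign (−1)^0·-1^2·-1^1 = -1.
(a,b)_37: α=0, u≡20; β=1, v≡18 (mod 37); (20|37)=-1, (18|37)=-1; sign (−1)^0·-1^1·-1^0 = -1.
(a,b)_41: α=0, u≡27; β=1, v≡9 (mod 41); (27|41)=-1, (9|41)=+1; sign (−1)^0·-1^1·+1^0 = -1.
(a,b)_3: α=1, u≡1; β=4, v≡2 (mod 3); (1|3)=+1, (2|3)=-1; sign (−1)^0·+1^4·-1^1 = -1.
(a,b)_13: α=1, u≡5; β=2, v≡8 (mod 13); (5|13)=-1, (8|13)=-1; sign (−1)^0·-1^2·-1^1 = -1.
(a,b)_19: α=0, u≡12; β=1, v≡1 (mod 19); (12|19)=-1, (1|19)=+1; sign (−1)^0·-1^1·+1^0 = -1.
(a,b)_2: α=0, β=0; u≡5, v≡1 (mod 8); ε(u)ε(v)=0·0, αω(v)=0·0, βω(u)=0·1; sum ≡ 0  ⇒  +1.
(a,b)_∞: sgn(134589)=+, sgn(11269793)=+, so +1.
|Ram(134589, 11269793)| = 6, even; anisotropic at {3, 7, 13, 19, 37, 41}.

[3, 7, 13, 19, 37, 41]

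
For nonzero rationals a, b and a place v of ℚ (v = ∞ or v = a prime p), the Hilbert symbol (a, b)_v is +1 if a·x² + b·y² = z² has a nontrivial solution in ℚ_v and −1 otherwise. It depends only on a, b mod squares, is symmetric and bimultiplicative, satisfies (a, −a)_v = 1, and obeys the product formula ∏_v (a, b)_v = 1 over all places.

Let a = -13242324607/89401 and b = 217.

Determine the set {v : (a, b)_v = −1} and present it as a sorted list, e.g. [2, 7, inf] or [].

[7, 19, 29, 31]

Mod squares: a ≡ -9367, b ≡ 217. Check v ∈ {∞, 2, 7, 13, 17, 19, 23, 29, 31, 41}.
v=13: a=13^-2·(≡11), b=13^0·(≡9) mod 13; (11|13)=-1, (9|13)=+1; (−1)^{-2·0·6}·(-1)^0·(+1)^-2 = +1.
v=2: v_2(a)=0, v_2(b)=0; units ≡ 1, 1 (mod 8); ε·ε+αω+βω = 0·0+0·0+0·0 ≡ 0  ⇒  (a,b)_2 = +1.
v=19: a=19^1·(≡17), b=19^0·(≡8) mod 19; (17|19)=+1, (8|19)=-1; (−1)^{1·0·9}·(+1)^0·(-1)^1 = -1.
v=29: a=29^3·(≡9), b=29^0·(≡14) mod 29; (9|29)=+1, (14|29)=-1; (−1)^{3·0·14}·(+1)^0·(-1)^3 = -1.
v=41: a=41^2·(≡22), b=41^0·(≡12) mod 41; (22|41)=-1, (12|41)=-1; (−1)^{2·0·20}·(-1)^0·(-1)^2 = +1.
v=31: a=31^0·(≡26), b=31^1·(≡7) mod 31; (26|31)=-1, (7|31)=+1; (−1)^{0·1·15}·(-1)^1·(+1)^0 = -1.
v=7: a=7^0·(≡5), b=7^1·(≡3) mod 7; (5|7)=-1, (3|7)=-1; (−1)^{0·1·3}·(-1)^1·(-1)^0 = -1.
v=23: a=23^-2·(≡15), b=23^0·(≡10) mod 23; (15|23)=-1, (10|23)=-1; (−1)^{-2·0·11}·(-1)^0·(-1)^-2 = +1.
v=∞: -9367 < 0 and 217 > 0  ⇒  (a,b)_∞ = +1.
v=17: a=17^1·(≡12), b=17^0·(≡13) mod 17; (12|17)=-1, (13|17)=+1; (−1)^{1·0·8}·(-1)^0·(+1)^1 = +1.
(-9367, 217 / ℚ) ramifies at {7, 19, 29, 31}: a division algebra.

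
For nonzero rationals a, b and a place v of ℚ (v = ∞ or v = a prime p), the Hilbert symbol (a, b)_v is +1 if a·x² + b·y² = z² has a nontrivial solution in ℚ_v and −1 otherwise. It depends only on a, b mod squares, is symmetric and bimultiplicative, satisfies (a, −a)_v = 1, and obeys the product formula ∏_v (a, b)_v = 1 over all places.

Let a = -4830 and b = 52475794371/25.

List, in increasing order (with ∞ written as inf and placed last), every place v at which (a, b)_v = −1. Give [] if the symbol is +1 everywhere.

[2, 3, 11, 23]

Mod squares: a ≡ -4830, b ≡ 11. Check v ∈ {∞, 2, 3, 5, 7, 11, 13, 23}.
v=5: a=5^1·(≡4), b=5^-2·(≡1) mod 5; (4|5)=+1, (1|5)=+1; (−1)^{1·-2·2}·(+1)^-2·(+1)^1 = +1.
v=∞: -4830 < 0 and 11 > 0  ⇒  (a,b)_∞ = +1.
v=7: a=7^1·(≡3), b=7^2·(≡2) mod 7; (3|7)=-1, (2|7)=+1; (−1)^{1·2·3}·(-1)^2·(+1)^1 = +1.
v=11: a=11^0·(≡10), b=11^3·(≡5) mod 11; (10|11)=-1, (5|11)=+1; (−1)^{0·3·5}·(-1)^3·(+1)^0 = -1.
v=23: a=23^1·(≡20), b=23^2·(≡21) mod 23; (20|23)=-1, (21|23)=-1; (−1)^{1·2·11}·(-1)^2·(-1)^1 = -1.
v=3: a=3^1·(≡1), b=3^2·(≡2) mod 3; (1|3)=+1, (2|3)=-1; (−1)^{1·2·1}·(+1)^2·(-1)^1 = -1.
v=13: a=13^0·(≡6), b=13^2·(≡6) mod 13; (6|13)=-1, (6|13)=-1; (−1)^{0·2·6}·(-1)^2·(-1)^0 = +1.
v=2: v_2(a)=1, v_2(b)=0; units ≡ 1, 3 (mod 8); ε·ε+αω+βω = 0·1+1·1+0·0 ≡ 1  ⇒  (a,b)_2 = -1.
|Ram(-4830, 11)| = 4, even; anisotropic at {2, 3, 11, 23}.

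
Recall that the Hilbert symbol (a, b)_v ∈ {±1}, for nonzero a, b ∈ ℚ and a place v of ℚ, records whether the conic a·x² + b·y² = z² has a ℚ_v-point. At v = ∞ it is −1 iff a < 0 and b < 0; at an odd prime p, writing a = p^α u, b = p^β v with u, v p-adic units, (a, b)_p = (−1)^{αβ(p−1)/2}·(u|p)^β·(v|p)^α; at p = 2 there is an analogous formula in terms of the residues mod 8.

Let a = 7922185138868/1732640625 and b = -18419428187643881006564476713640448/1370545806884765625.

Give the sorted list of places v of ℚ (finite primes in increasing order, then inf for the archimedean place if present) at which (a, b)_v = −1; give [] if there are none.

Mod squares: a ≡ 2717, b ≡ -1542002. Check v ∈ {∞, 2, 3, 5, 7, 11, 13, 17, 19, 29, 31, 37}.
v=37: a=37^-2·(≡16), b=37^-2·(≡16) mod 37; (16|37)=+1, (16|37)=+1; (−1)^{-2·-2·18}·(+1)^-2·(+1)^-2 = +1.
v=29: a=29^2·(≡13), b=29^4·(≡19) mod 29; (13|29)=+1, (19|29)=-1; (−1)^{2·4·14}·(+1)^4·(-1)^2 = +1.
v=3: a=3^-4·(≡2), b=3^-8·(≡1) mod 3; (2|3)=-1, (1|3)=+1; (−1)^{-4·-8·1}·(-1)^-8·(+1)^-4 = +1.
v=2: v_2(a)=2, v_2(b)=9; units ≡ 5, 7 (mod 8); ε·ε+αω+βω = 0·1+2·0+9·1 ≡ 1  ⇒  (a,b)_2 = -1.
v=5: a=5^-6·(≡2), b=5^-16·(≡3) mod 5; (2|5)=-1, (3|5)=-1; (−1)^{-6·-16·2}·(-1)^-16·(-1)^-6 = +1.
v=19: a=19^3·(≡2), b=19^7·(≡18) mod 19; (2|19)=-1, (18|19)=-1; (−1)^{3·7·9}·(-1)^7·(-1)^3 = -1.
v=∞: 2717 > 0 and -1542002 < 0  ⇒  (a,b)_∞ = +1.
v=17: a=17^0·(≡10), b=17^1·(≡6) mod 17; (10|17)=-1, (6|17)=-1; (−1)^{0·1·8}·(-1)^1·(-1)^0 = -1.
v=7: a=7^4·(≡1), b=7^5·(≡2) mod 7; (1|7)=+1, (2|7)=+1; (−1)^{4·5·3}·(+1)^5·(+1)^4 = +1.
v=31: a=31^0·(≡5), b=31^1·(≡12) mod 31; (5|31)=+1, (12|31)=-1; (−1)^{0·1·15}·(+1)^1·(-1)^0 = +1.
v=11: a=11^1·(≡5), b=11^3·(≡7) mod 11; (5|11)=+1, (7|11)=-1; (−1)^{1·3·5}·(+1)^3·(-1)^1 = +1.
v=13: a=13^1·(≡3), b=13^6·(≡7) mod 13; (3|13)=+1, (7|13)=-1; (−1)^{1·6·6}·(+1)^6·(-1)^1 = -1.
|Ram(2717, -1542002)| = 4, even; anisotropic at {2, 13, 17, 19}.

[2, 13, 17, 19]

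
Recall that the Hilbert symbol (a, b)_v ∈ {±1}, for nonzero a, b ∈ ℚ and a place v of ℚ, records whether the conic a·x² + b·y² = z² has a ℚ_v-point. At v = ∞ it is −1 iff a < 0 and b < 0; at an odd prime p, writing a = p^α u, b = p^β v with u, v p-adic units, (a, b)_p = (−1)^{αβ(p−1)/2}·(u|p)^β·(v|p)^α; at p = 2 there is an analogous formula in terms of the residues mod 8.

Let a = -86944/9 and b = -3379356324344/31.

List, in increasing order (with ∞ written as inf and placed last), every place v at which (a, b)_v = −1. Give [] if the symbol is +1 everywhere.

[7, 11, 31, 37, 41, inf]

Mod squares: a ≡ -5434, b ≡ -1788813026. Check v ∈ {∞, 2, 3, 7, 11, 13, 19, 31, 37, 41}.
v=11: a=11^1·(≡3), b=11^5·(≡3) mod 11; (3|11)=+1, (3|11)=+1; (−1)^{1·5·5}·(+1)^5·(+1)^1 = -1.
v=13: a=13^1·(≡8), b=13^1·(≡7) mod 13; (8|13)=-1, (7|13)=-1; (−1)^{1·1·6}·(-1)^1·(-1)^1 = +1.
v=37: a=37^0·(≡13), b=37^1·(≡3) mod 37; (13|37)=-1, (3|37)=+1; (−1)^{0·1·18}·(-1)^1·(+1)^0 = -1.
v=41: a=41^0·(≡11), b=41^1·(≡23) mod 41; (11|41)=-1, (23|41)=+1; (−1)^{0·1·20}·(-1)^1·(+1)^0 = -1.
v=31: a=31^0·(≡15), b=31^-1·(≡10) mod 31; (15|31)=-1, (10|31)=+1; (−1)^{0·-1·15}·(-1)^-1·(+1)^0 = -1.
v=7: a=7^0·(≡5), b=7^1·(≡5) mod 7; (5|7)=-1, (5|7)=-1; (−1)^{0·1·3}·(-1)^1·(-1)^0 = -1.
v=3: a=3^-2·(≡2), b=3^0·(≡1) mod 3; (2|3)=-1, (1|3)=+1; (−1)^{-2·0·1}·(-1)^0·(+1)^-2 = +1.
v=2: v_2(a)=5, v_2(b)=3; units ≡ 3, 7 (mod 8); ε·ε+αω+βω = 1·1+5·0+3·1 ≡ 0  ⇒  (a,b)_2 = +1.
v=∞: -5434 < 0 and -1788813026 < 0  ⇒  (a,b)_∞ = -1.
v=19: a=19^1·(≡13), b=19^1·(≡1) mod 19; (13|19)=-1, (1|19)=+1; (−1)^{1·1·9}·(-1)^1·(+1)^1 = +1.
(-5434, -1788813026 / ℚ) ramifies at {7, 11, 31, 37, 41, ∞}: a division algebra.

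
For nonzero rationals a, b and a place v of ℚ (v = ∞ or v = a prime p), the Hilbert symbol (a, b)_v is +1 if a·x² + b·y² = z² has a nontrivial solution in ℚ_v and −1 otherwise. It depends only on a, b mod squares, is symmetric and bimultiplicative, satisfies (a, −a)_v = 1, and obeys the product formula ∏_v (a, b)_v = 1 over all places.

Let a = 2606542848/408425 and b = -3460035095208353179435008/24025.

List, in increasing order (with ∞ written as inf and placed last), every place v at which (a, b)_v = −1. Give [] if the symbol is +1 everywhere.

(a, b) ≡ (24531, -564213) mod (ℚ^×)²; places V = {2, 3, 5, 7, 13, 17, 23, 31, 37, ∞}.
(a,b)_17: α=-1, u≡8; β=3, v≡3 (mod 17); (8|17)=+1, (3|17)=-1; sign (−1)^0·+1^3·-1^-1 = -1.
(a,b)_13: α=1, u≡8; β=7, v≡2 (mod 13); (8|13)=-1, (2|13)=-1; sign (−1)^0·-1^7·-1^1 = +1.
(a,b)_37: α=1, u≡21; β=3, v≡24 (mod 37); (21|37)=+1, (24|37)=-1; sign (−1)^0·+1^3·-1^1 = -1.
(a,b)_7: α=2, u≡3; β=2, v≡2 (mod 7); (3|7)=-1, (2|7)=+1; sign (−1)^0·-1^2·+1^2 = +1.
(a,b)_3: α=3, u≡2; β=1, v≡2 (mod 3); (2|3)=-1, (2|3)=-1; sign (−1)^1·-1^1·-1^3 = -1.
(a,b)_∞: sgn(24531)=+, sgn(-564213)=−, so +1.
(a,b)_5: α=-2, u≡4; β=-2, v≡2 (mod 5); (4|5)=+1, (2|5)=-1; sign (−1)^0·+1^-2·-1^-2 = +1.
(a,b)_31: α=-2, u≡16; β=-2, v≡28 (mod 31); (16|31)=+1, (28|31)=+1; sign (−1)^0·+1^-2·+1^-2 = +1.
(a,b)_2: α=12, β=16; u≡3, v≡3 (mod 8); ε(u)ε(v)=1·1, αω(v)=12·1, βω(u)=16·1; sum ≡ 1  ⇒  -1.
(a,b)_23: α=0, u≡13; β=1, v≡5 (mod 23); (13|23)=+1, (5|23)=-1; sign (−1)^0·+1^1·-1^0 = +1.
Ram(24531, -564213) = {2, 3, 17, 37}; no ℚ_2-point on the conic.

[2, 3, 17, 37]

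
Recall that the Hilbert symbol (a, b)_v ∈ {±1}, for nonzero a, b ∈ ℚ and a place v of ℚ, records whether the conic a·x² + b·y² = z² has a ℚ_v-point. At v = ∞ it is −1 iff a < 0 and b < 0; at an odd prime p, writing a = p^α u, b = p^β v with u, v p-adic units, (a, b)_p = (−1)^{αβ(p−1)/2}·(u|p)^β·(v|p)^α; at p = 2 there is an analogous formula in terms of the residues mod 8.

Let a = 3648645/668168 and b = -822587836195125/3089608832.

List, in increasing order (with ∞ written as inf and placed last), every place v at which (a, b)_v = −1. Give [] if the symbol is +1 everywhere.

[]

(a, b) ≡ (10010, -10010) mod (ℚ^×)²; places V = {2, 3, 5, 7, 11, 13, 17, ∞}.
(a,b)_5: α=1, u≡3; β=3, v≡2 (mod 5); (3|5)=-1, (2|5)=-1; sign (−1)^0·-1^3·-1^1 = +1.
(a,b)_11: α=1, u≡2; β=3, v≡5 (mod 11); (2|11)=-1, (5|11)=+1; sign (−1)^1·-1^3·+1^1 = +1.
(a,b)_2: α=-3, β=-7; u≡5, v≡3 (mod 8); ε(u)ε(v)=0·1, αω(v)=-3·1, βω(u)=-7·1; sum ≡ 0  ⇒  +1.
(a,b)_∞: sgn(10010)=+, sgn(-10010)=−, so +1.
(a,b)_3: α=6, u≡2; β=8, v≡1 (mod 3); (2|3)=-1, (1|3)=+1; sign (−1)^0·-1^8·+1^6 = +1.
(a,b)_17: α=-4, u≡11; β=-6, v≡6 (mod 17); (11|17)=-1, (6|17)=-1; sign (−1)^0·-1^-6·-1^-4 = +1.
(a,b)_7: α=1, u≡2; β=3, v≡6 (mod 7); (2|7)=+1, (6|7)=-1; sign (−1)^1·+1^3·-1^1 = +1.
(a,b)_13: α=1, u≡3; β=3, v≡3 (mod 13); (3|13)=+1, (3|13)=+1; sign (−1)^0·+1^3·+1^1 = +1.
Ram(a, b) = ∅: the form 10010·x² + -10010·y² − z² is isotropic over every ℚ_v, so by Hasse–Minkowski it is isotropic over ℚ.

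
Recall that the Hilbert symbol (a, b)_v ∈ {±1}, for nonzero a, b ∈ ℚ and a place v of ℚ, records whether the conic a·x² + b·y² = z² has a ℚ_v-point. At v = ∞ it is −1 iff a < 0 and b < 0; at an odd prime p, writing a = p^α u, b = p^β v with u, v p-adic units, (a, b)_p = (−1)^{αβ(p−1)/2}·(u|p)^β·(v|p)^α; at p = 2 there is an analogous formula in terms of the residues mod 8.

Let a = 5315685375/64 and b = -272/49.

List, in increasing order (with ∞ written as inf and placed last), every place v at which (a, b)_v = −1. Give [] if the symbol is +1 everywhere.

Mod squares: a ≡ 15015, b ≡ -17. Check v ∈ {∞, 2, 3, 5, 7, 11, 13, 17}.
v=7: a=7^3·(≡3), b=7^-2·(≡1) mod 7; (3|7)=-1, (1|7)=+1; (−1)^{3·-2·3}·(-1)^-2·(+1)^3 = +1.
v=11: a=11^1·(≡5), b=11^0·(≡5) mod 11; (5|11)=+1, (5|11)=+1; (−1)^{1·0·5}·(+1)^0·(+1)^1 = +1.
v=5: a=5^3·(≡2), b=5^0·(≡2) mod 5; (2|5)=-1, (2|5)=-1; (−1)^{3·0·2}·(-1)^0·(-1)^3 = -1.
v=∞: 15015 > 0 and -17 < 0  ⇒  (a,b)_∞ = +1.
v=17: a=17^2·(≡16), b=17^1·(≡8) mod 17; (16|17)=+1, (8|17)=+1; (−1)^{2·1·8}·(+1)^1·(+1)^2 = +1.
v=3: a=3^1·(≡1), b=3^0·(≡1) mod 3; (1|3)=+1, (1|3)=+1; (−1)^{1·0·1}·(+1)^0·(+1)^1 = +1.
v=13: a=13^1·(≡5), b=13^0·(≡4) mod 13; (5|13)=-1, (4|13)=+1; (−1)^{1·0·6}·(-1)^0·(+1)^1 = +1.
v=2: v_2(a)=-6, v_2(b)=4; units ≡ 7, 7 (mod 8); ε·ε+αω+βω = 1·1+-6·0+4·0 ≡ 1  ⇒  (a,b)_2 = -1.
|Ram(15015, -17)| = 2, even; anisotropic at {2, 5}.

[2, 5]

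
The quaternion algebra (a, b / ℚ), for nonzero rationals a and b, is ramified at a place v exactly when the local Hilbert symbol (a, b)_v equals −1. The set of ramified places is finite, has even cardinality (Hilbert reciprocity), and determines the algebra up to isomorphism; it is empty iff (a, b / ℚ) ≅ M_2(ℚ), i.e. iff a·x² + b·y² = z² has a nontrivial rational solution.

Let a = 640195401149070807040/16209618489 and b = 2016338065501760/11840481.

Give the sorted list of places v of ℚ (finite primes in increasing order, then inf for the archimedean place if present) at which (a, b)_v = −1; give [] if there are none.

Mod squares: a ≡ 10465, b ≡ 429065. Check v ∈ {∞, 2, 3, 5, 7, 11, 13, 19, 23, 31, 37, 41}.
v=31: a=31^-2·(≡20), b=31^-2·(≡19) mod 31; (20|31)=+1, (19|31)=+1; (−1)^{-2·-2·15}·(+1)^-2·(+1)^-2 = +1.
v=19: a=19^2·(≡3), b=19^2·(≡7) mod 19; (3|19)=-1, (7|19)=+1; (−1)^{2·2·9}·(-1)^2·(+1)^2 = +1.
v=37: a=37^-4·(≡32), b=37^-2·(≡31) mod 37; (32|37)=-1, (31|37)=-1; (−1)^{-4·-2·18}·(-1)^-2·(-1)^-4 = +1.
v=3: a=3^-2·(≡1), b=3^-2·(≡2) mod 3; (1|3)=+1, (2|3)=-1; (−1)^{-2·-2·1}·(+1)^-2·(-1)^-2 = +1.
v=13: a=13^1·(≡12), b=13^1·(≡7) mod 13; (12|13)=+1, (7|13)=-1; (−1)^{1·1·6}·(+1)^1·(-1)^1 = -1.
v=5: a=5^1·(≡2), b=5^1·(≡2) mod 5; (2|5)=-1, (2|5)=-1; (−1)^{1·1·2}·(-1)^1·(-1)^1 = +1.
v=2: v_2(a)=12, v_2(b)=6; units ≡ 1, 1 (mod 8); ε·ε+αω+βω = 0·0+12·0+6·0 ≡ 0  ⇒  (a,b)_2 = +1.
v=11: a=11^4·(≡9), b=11^2·(≡2) mod 11; (9|11)=+1, (2|11)=-1; (−1)^{4·2·5}·(+1)^2·(-1)^4 = +1.
v=41: a=41^4·(≡18), b=41^3·(≡8) mod 41; (18|41)=+1, (8|41)=+1; (−1)^{4·3·20}·(+1)^3·(+1)^4 = +1.
v=23: a=23^1·(≡1), b=23^1·(≡1) mod 23; (1|23)=+1, (1|23)=+1; (−1)^{1·1·11}·(+1)^1·(+1)^1 = -1.
v=7: a=7^1·(≡1), b=7^1·(≡5) mod 7; (1|7)=+1, (5|7)=-1; (−1)^{1·1·3}·(+1)^1·(-1)^1 = +1.
v=∞: 10465 > 0 and 429065 > 0  ⇒  (a,b)_∞ = +1.
(10465, 429065 / ℚ) ramifies at {13, 23}: a division algebra.

[13, 23]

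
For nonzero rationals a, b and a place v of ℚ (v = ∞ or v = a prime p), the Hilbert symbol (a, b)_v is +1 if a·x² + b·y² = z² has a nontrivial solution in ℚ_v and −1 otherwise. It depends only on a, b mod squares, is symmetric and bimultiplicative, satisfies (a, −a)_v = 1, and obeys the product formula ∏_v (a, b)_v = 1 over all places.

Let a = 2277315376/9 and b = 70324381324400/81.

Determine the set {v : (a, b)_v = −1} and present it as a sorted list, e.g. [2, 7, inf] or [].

Mod squares: a ≡ 19, b ≡ 119. Check v ∈ {∞, 2, 3, 5, 7, 17, 19, 23}.
v=17: a=17^2·(≡16), b=17^5·(≡7) mod 17; (16|17)=+1, (7|17)=-1; (−1)^{2·5·8}·(+1)^5·(-1)^2 = +1.
v=5: a=5^0·(≡4), b=5^2·(≡1) mod 5; (4|5)=+1, (1|5)=+1; (−1)^{0·2·2}·(+1)^2·(+1)^0 = +1.
v=7: a=7^2·(≡5), b=7^3·(≡5) mod 7; (5|7)=-1, (5|7)=-1; (−1)^{2·3·3}·(-1)^3·(-1)^2 = -1.
v=23: a=23^2·(≡14), b=23^0·(≡2) mod 23; (14|23)=-1, (2|23)=+1; (−1)^{2·0·11}·(-1)^0·(+1)^2 = +1.
v=∞: 19 > 0 and 119 > 0  ⇒  (a,b)_∞ = +1.
v=3: a=3^-2·(≡1), b=3^-4·(≡2) mod 3; (1|3)=+1, (2|3)=-1; (−1)^{-2·-4·1}·(+1)^-4·(-1)^-2 = +1.
v=2: v_2(a)=4, v_2(b)=4; units ≡ 3, 7 (mod 8); ε·ε+αω+βω = 1·1+4·0+4·1 ≡ 1  ⇒  (a,b)_2 = -1.
v=19: a=19^1·(≡6), b=19^2·(≡5) mod 19; (6|19)=+1, (5|19)=+1; (−1)^{1·2·9}·(+1)^2·(+1)^1 = +1.
|Ram(19, 119)| = 2, even; anisotropic at {2, 7}.

[2, 7]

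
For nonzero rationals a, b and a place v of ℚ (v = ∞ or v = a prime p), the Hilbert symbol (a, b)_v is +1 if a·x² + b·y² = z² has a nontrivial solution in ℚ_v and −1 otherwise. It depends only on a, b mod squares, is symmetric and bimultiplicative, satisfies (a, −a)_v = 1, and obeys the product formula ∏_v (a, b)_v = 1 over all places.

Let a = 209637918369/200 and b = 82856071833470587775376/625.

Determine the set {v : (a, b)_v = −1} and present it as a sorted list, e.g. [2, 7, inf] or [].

[17, 19]

(a, b) ≡ (418, 561) mod (ℚ^×)²; places V = {2, 3, 5, 11, 17, 19, 23, ∞}.
(a,b)_2: α=-3, β=4; u≡1, v≡1 (mod 8); ε(u)ε(v)=0·0, αω(v)=-3·0, βω(u)=4·0; sum ≡ 0  ⇒  +1.
(a,b)_17: α=2, u≡11; β=5, v≡9 (mod 17); (11|17)=-1, (9|17)=+1; sign (−1)^0·-1^5·+1^2 = -1.
(a,b)_23: α=2, u≡4; β=2, v≡8 (mod 23); (4|23)=+1, (8|23)=+1; sign (−1)^0·+1^2·+1^2 = +1.
(a,b)_11: α=1, u≡5; β=3, v≡6 (mod 11); (5|11)=+1, (6|11)=-1; sign (−1)^1·+1^3·-1^1 = +1.
(a,b)_19: α=1, u≡12; β=2, v≡18 (mod 19); (12|19)=-1, (18|19)=-1; sign (−1)^0·-1^2·-1^1 = -1.
(a,b)_∞: sgn(418)=+, sgn(561)=+, so +1.
(a,b)_5: α=-2, u≡3; β=-4, v≡1 (mod 5); (3|5)=-1, (1|5)=+1; sign (−1)^0·-1^-4·+1^-2 = +1.
(a,b)_3: α=8, u≡1; β=15, v≡1 (mod 3); (1|3)=+1, (1|3)=+1; sign (−1)^0·+1^15·+1^8 = +1.
Ram(418, 561) = {17, 19}; no ℚ_17-point on the conic.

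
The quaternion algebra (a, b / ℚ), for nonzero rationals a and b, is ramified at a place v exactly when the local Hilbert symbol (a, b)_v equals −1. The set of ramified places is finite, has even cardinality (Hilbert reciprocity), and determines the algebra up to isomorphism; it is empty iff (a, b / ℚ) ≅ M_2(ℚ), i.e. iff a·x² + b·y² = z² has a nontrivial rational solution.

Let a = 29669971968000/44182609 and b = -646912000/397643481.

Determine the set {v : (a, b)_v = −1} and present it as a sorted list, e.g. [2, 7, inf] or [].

Mod squares: a ≡ 455, b ≡ -70. Check v ∈ {∞, 2, 3, 5, 7, 13, 17, 19, 23}.
v=5: a=5^3·(≡1), b=5^3·(≡4) mod 5; (1|5)=+1, (4|5)=+1; (−1)^{3·3·2}·(+1)^3·(+1)^3 = +1.
v=∞: 455 > 0 and -70 < 0  ⇒  (a,b)_∞ = +1.
v=3: a=3^2·(≡2), b=3^-2·(≡2) mod 3; (2|3)=-1, (2|3)=-1; (−1)^{2·-2·1}·(-1)^-2·(-1)^2 = +1.
v=13: a=13^1·(≡3), b=13^0·(≡6) mod 13; (3|13)=+1, (6|13)=-1; (−1)^{1·0·6}·(+1)^0·(-1)^1 = -1.
v=17: a=17^-4·(≡16), b=17^-4·(≡16) mod 17; (16|17)=+1, (16|17)=+1; (−1)^{-4·-4·8}·(+1)^-4·(+1)^-4 = +1.
v=2: v_2(a)=14, v_2(b)=11; units ≡ 7, 5 (mod 8); ε·ε+αω+βω = 1·0+14·1+11·0 ≡ 0  ⇒  (a,b)_2 = +1.
v=19: a=19^2·(≡3), b=19^2·(≡16) mod 19; (3|19)=-1, (16|19)=+1; (−1)^{2·2·9}·(-1)^2·(+1)^2 = +1.
v=23: a=23^-2·(≡4), b=23^-2·(≡10) mod 23; (4|23)=+1, (10|23)=-1; (−1)^{-2·-2·11}·(+1)^-2·(-1)^-2 = +1.
v=7: a=7^3·(≡2), b=7^1·(≡4) mod 7; (2|7)=+1, (4|7)=+1; (−1)^{3·1·3}·(+1)^1·(+1)^3 = -1.
Ram(455, -70) = {7, 13}; no ℚ_7-point on the conic.

[7, 13]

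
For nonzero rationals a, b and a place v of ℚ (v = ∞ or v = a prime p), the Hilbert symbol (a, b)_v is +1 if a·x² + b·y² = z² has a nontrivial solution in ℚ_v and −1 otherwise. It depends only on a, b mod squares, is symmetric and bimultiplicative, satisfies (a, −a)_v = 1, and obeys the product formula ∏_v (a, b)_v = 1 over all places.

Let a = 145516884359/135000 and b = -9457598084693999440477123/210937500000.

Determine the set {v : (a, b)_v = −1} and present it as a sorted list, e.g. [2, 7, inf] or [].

[2, 3, 7, 11]

Mod squares: a ≡ 714, b ≡ -1122. Check v ∈ {∞, 2, 3, 5, 7, 11, 17}.
v=2: v_2(a)=-3, v_2(b)=-5; units ≡ 5, 7 (mod 8); ε·ε+αω+βω = 0·1+-3·0+-5·1 ≡ 1  ⇒  (a,b)_2 = -1.
v=17: a=17^5·(≡15), b=17^13·(≡8) mod 17; (15|17)=+1, (8|17)=+1; (−1)^{5·13·8}·(+1)^13·(+1)^5 = +1.
v=∞: 714 > 0 and -1122 < 0  ⇒  (a,b)_∞ = +1.
v=7: a=7^1·(≡4), b=7^2·(≡3) mod 7; (4|7)=+1, (3|7)=-1; (−1)^{1·2·3}·(+1)^2·(-1)^1 = -1.
v=5: a=5^-4·(≡4), b=5^-12·(≡3) mod 5; (4|5)=+1, (3|5)=-1; (−1)^{-4·-12·2}·(+1)^-12·(-1)^-4 = +1.
v=11: a=11^4·(≡6), b=11^7·(≡6) mod 11; (6|11)=-1, (6|11)=-1; (−1)^{4·7·5}·(-1)^7·(-1)^4 = -1.
v=3: a=3^-3·(≡1), b=3^-3·(≡1) mod 3; (1|3)=+1, (1|3)=+1; (−1)^{-3·-3·1}·(+1)^-3·(+1)^-3 = -1.
Ram(714, -1122) = {2, 3, 7, 11}; no ℚ_2-point on the conic.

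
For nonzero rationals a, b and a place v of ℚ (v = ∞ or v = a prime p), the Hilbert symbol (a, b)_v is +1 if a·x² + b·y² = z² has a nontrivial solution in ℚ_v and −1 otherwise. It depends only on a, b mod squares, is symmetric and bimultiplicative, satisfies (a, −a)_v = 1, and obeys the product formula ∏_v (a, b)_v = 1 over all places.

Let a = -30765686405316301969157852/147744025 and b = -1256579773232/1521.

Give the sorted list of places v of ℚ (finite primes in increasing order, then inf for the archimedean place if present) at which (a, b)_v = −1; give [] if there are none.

(a, b) ≡ (-1247, -1905803) mod (ℚ^×)²; places V = {2, 3, 5, 7, 11, 13, 17, 23, 29, 41, 43, 47, ∞}.
(a,b)_5: α=-2, u≡3; β=0, v≡3 (mod 5); (3|5)=-1, (3|5)=-1; sign (−1)^0·-1^0·-1^-2 = +1.
(a,b)_17: α=-2, u≡10; β=0, v≡15 (mod 17); (10|17)=-1, (15|17)=+1; sign (−1)^0·-1^0·+1^-2 = +1.
(a,b)_29: α=5, u≡12; β=2, v≡26 (mod 29); (12|29)=-1, (26|29)=-1; sign (−1)^0·-1^2·-1^5 = -1.
(a,b)_47: α=2, u≡31; β=1, v≡17 (mod 47); (31|47)=-1, (17|47)=+1; sign (−1)^0·-1^1·+1^2 = -1.
(a,b)_23: α=2, u≡4; β=1, v≡8 (mod 23); (4|23)=+1, (8|23)=+1; sign (−1)^0·+1^1·+1^2 = +1.
(a,b)_7: α=4, u≡3; β=2, v≡3 (mod 7); (3|7)=-1, (3|7)=-1; sign (−1)^0·-1^2·-1^4 = +1.
(a,b)_11: α=-2, u≡6; β=0, v≡10 (mod 11); (6|11)=-1, (10|11)=-1; sign (−1)^0·-1^0·-1^-2 = +1.
(a,b)_∞: sgn(-1247)=−, sgn(-1905803)=−, so -1.
(a,b)_41: α=2, u≡15; β=1, v≡12 (mod 41); (15|41)=-1, (12|41)=-1; sign (−1)^0·-1^1·-1^2 = -1.
(a,b)_2: α=2, β=4; u≡1, v≡5 (mod 8); ε(u)ε(v)=0·0, αω(v)=2·1, βω(u)=4·0; sum ≡ 0  ⇒  +1.
(a,b)_3: α=0, u≡1; β=-2, v≡1 (mod 3); (1|3)=+1, (1|3)=+1; sign (−1)^0·+1^-2·+1^0 = +1.
(a,b)_13: α=-2, u≡10; β=-2, v≡1 (mod 13); (10|13)=+1, (1|13)=+1; sign (−1)^0·+1^-2·+1^-2 = +1.
(a,b)_43: α=3, u≡6; β=1, v≡8 (mod 43); (6|43)=+1, (8|43)=-1; sign (−1)^1·+1^1·-1^3 = +1.
(-1247, -1905803 / ℚ) ramifies at {29, 41, 47, ∞}: a division algebra.

[29, 41, 47, inf]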